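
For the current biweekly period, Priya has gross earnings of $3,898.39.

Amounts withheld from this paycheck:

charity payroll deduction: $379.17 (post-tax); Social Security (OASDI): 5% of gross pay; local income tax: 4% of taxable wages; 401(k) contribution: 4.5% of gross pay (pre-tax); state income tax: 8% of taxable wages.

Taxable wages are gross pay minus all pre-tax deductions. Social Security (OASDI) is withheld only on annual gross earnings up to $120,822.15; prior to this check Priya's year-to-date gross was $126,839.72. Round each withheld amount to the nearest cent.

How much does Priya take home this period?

$2,897.03

401(k) contribution: $3,898.39 × 0.045 = $175.43
Taxable wages = $3,898.39 − $175.43 = $3,722.96
Local income tax: $3,722.96 × 0.04 = $148.92
State income tax: $3,722.96 × 0.08 = $297.84
Social Security (OASDI): annual cap $120,822.15 already reached (YTD $126,839.72), so $0.00
Charity payroll deduction: $379.17
Total deductions = $175.43 + $148.92 + $297.84 + $0.00 + $379.17 = $1,001.36
Net pay = $3,898.39 − $1,001.36 = $2,897.03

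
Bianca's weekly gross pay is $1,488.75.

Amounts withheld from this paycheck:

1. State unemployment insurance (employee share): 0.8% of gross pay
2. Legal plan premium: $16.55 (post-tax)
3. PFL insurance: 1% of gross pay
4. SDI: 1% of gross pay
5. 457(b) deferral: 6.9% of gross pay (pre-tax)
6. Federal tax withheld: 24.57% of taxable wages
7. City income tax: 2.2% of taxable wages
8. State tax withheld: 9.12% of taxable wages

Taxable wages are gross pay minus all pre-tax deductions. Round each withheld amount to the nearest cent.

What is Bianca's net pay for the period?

457(b) deferral: $1,488.75 × 0.069 = $102.72
Taxable wages = $1,488.75 − $102.72 = $1,386.03
State tax withheld: $1,386.03 × 0.0912 = $126.41
City income tax: $1,386.03 × 0.022 = $30.49
Federal tax withheld: $1,386.03 × 0.2457 = $340.55
PFL insurance: $1,488.75 × 0.01 = $14.89
SDI: $1,488.75 × 0.01 = $14.89
State unemployment insurance (employee share): $1,488.75 × 0.008 = $11.91
Legal plan premium: $16.55
Total deductions = $102.72 + $126.41 + $30.49 + $340.55 + $14.89 + $14.89 + $11.91 + $16.55 = $658.41
Net pay = $1,488.75 − $658.41 = $830.34

$830.34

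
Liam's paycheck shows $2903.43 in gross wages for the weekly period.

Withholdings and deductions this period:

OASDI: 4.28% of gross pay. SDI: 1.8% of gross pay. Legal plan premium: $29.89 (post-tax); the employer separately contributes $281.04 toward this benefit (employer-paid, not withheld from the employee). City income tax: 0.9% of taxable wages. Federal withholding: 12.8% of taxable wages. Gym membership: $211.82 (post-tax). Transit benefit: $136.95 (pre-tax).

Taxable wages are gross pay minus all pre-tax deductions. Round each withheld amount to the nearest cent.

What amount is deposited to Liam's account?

Transit benefit: $136.95
Taxable wages = $2903.43 − $136.95 = $2766.48
Federal withholding: $2766.48 × 0.128 = $354.11
City income tax: $2766.48 × 0.009 = $24.90
OASDI: $2903.43 × 0.0428 = $124.27
SDI: $2903.43 × 0.018 = $52.26
Gym membership: $211.82
Legal plan premium: $29.89
(Employer's $281.04 toward legal plan premium is not withheld from the employee.)
Total deductions = $136.95 + $354.11 + $24.90 + $124.27 + $52.26 + $211.82 + $29.89 = $934.20
Net pay = $2903.43 − $934.20 = $1969.23

$1969.23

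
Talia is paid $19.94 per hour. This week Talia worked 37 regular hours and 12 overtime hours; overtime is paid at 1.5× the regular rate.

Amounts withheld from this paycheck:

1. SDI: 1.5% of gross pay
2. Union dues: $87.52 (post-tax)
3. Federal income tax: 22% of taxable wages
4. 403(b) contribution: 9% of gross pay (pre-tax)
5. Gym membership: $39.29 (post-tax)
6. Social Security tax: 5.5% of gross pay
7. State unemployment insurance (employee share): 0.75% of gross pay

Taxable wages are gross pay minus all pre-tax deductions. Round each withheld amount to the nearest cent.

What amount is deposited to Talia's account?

Regular pay: 37 × $19.94 = $737.78
Overtime pay: 12 × $19.94 × 1.5 = $358.92
Gross pay = $737.78 + $358.92 = $1,096.70
403(b) contribution: $1,096.70 × 0.09 = $98.70
Taxable wages = $1,096.70 − $98.70 = $998.00
Federal income tax: $998.00 × 0.22 = $219.56
Social Security tax: $1,096.70 × 0.055 = $60.32
SDI: $1,096.70 × 0.015 = $16.45
State unemployment insurance (employee share): $1,096.70 × 0.0075 = $8.23
Gym membership: $39.29
Union dues: $87.52
Total deductions = $98.70 + $219.56 + $60.32 + $16.45 + $8.23 + $39.29 + $87.52 = $530.07
Net pay = $1,096.70 − $530.07 = $566.63

$566.63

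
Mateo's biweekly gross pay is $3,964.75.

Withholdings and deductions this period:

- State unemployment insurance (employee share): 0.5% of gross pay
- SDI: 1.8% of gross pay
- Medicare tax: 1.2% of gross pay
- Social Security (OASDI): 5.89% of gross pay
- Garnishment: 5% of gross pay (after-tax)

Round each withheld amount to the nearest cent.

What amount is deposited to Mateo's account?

SDI: $3,964.75 × 0.018 = $71.37
Social Security (OASDI): $3,964.75 × 0.0589 = $233.52
Medicare tax: $3,964.75 × 0.012 = $47.58
State unemployment insurance (employee share): $3,964.75 × 0.005 = $19.82
Garnishment: $3,964.75 × 0.05 = $198.24
Total deductions = $71.37 + $233.52 + $47.58 + $19.82 + $198.24 = $570.53
Net pay = $3,964.75 − $570.53 = $3,394.22

$3,394.22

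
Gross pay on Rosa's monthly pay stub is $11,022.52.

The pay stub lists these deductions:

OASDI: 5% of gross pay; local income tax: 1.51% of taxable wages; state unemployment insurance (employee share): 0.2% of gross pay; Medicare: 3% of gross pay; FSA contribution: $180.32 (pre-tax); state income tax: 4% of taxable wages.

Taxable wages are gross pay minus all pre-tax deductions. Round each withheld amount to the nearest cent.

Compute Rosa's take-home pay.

$9,340.93

FSA contribution: $180.32
Taxable wages = $11,022.52 − $180.32 = $10,842.20
State income tax: $10,842.20 × 0.04 = $433.69
Local income tax: $10,842.20 × 0.0151 = $163.72
Medicare: $11,022.52 × 0.03 = $330.68
OASDI: $11,022.52 × 0.05 = $551.13
State unemployment insurance (employee share): $11,022.52 × 0.002 = $22.05
Total deductions = $180.32 + $433.69 + $163.72 + $330.68 + $551.13 + $22.05 = $1,681.59
Net pay = $11,022.52 − $1,681.59 = $9,340.93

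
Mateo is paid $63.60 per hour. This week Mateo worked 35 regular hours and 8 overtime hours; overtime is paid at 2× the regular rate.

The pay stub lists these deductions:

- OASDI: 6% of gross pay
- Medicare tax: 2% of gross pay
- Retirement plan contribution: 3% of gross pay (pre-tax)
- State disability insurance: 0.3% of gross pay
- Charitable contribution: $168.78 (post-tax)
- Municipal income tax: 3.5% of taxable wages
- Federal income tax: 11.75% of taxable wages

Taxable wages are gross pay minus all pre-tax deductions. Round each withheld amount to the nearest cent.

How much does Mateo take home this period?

$2,228.48

Regular pay: 35 × $63.60 = $2,226.00
Overtime pay: 8 × $63.60 × 2 = $1,017.60
Gross pay = $2,226.00 + $1,017.60 = $3,243.60
Retirement plan contribution: $3,243.60 × 0.03 = $97.31
Taxable wages = $3,243.60 − $97.31 = $3,146.29
Federal income tax: $3,146.29 × 0.1175 = $369.69
Municipal income tax: $3,146.29 × 0.035 = $110.12
OASDI: $3,243.60 × 0.06 = $194.62
State disability insurance: $3,243.60 × 0.003 = $9.73
Medicare tax: $3,243.60 × 0.02 = $64.87
Charitable contribution: $168.78
Total deductions = $97.31 + $369.69 + $110.12 + $194.62 + $9.73 + $64.87 + $168.78 = $1,015.12
Net pay = $3,243.60 − $1,015.12 = $2,228.48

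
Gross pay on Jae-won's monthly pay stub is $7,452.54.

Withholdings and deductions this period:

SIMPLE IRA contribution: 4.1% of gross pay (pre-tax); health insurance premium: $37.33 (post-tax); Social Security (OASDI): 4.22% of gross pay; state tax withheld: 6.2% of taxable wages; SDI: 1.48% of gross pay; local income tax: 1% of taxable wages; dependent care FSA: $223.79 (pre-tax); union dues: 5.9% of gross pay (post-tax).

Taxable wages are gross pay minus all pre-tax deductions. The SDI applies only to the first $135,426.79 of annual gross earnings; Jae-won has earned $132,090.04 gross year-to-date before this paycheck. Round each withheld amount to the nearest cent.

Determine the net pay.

Dependent care FSA: $223.79
SIMPLE IRA contribution: $7,452.54 × 0.041 = $305.55
Pre-tax total = $223.79 + $305.55 = $529.34
Taxable wages = $7,452.54 − $529.34 = $6,923.20
Local income tax: $6,923.20 × 0.01 = $69.23
State tax withheld: $6,923.20 × 0.062 = $429.24
Social Security (OASDI): $7,452.54 × 0.0422 = $314.50
SDI: only $135,426.79 − $132,090.04 = $3,336.75 of this check is subject → $3,336.75 × 0.0148 = $49.38
Health insurance premium: $37.33
Union dues: $7,452.54 × 0.059 = $439.70
Total deductions = $223.79 + $305.55 + $69.23 + $429.24 + $314.50 + $49.38 + $37.33 + $439.70 = $1,868.72
Net pay = $7,452.54 − $1,868.72 = $5,583.82

$5,583.82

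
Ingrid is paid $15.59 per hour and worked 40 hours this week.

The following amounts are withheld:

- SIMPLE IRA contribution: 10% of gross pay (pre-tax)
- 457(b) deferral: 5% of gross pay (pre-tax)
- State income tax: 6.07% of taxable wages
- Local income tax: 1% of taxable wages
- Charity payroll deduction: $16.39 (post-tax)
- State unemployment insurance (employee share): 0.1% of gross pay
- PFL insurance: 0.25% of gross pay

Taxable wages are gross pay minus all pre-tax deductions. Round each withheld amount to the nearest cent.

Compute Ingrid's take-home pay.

Gross pay: 40 × $15.59 = $623.60
457(b) deferral: $623.60 × 0.05 = $31.18
SIMPLE IRA contribution: $623.60 × 0.1 = $62.36
Pre-tax total = $31.18 + $62.36 = $93.54
Taxable wages = $623.60 − $93.54 = $530.06
State income tax: $530.06 × 0.0607 = $32.17
Local income tax: $530.06 × 0.01 = $5.30
State unemployment insurance (employee share): $623.60 × 0.001 = $0.62
PFL insurance: $623.60 × 0.0025 = $1.56
Charity payroll deduction: $16.39
Total deductions = $31.18 + $62.36 + $32.17 + $5.30 + $0.62 + $1.56 + $16.39 = $149.58
Net pay = $623.60 − $149.58 = $474.02

$474.02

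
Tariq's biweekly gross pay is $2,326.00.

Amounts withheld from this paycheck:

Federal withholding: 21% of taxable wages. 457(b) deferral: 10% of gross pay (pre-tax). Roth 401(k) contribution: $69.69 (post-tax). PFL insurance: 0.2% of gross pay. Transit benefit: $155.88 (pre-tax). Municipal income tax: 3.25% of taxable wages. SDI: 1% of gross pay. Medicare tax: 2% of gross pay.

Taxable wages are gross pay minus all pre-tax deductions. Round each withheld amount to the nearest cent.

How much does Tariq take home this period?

Transit benefit: $155.88
457(b) deferral: $2,326.00 × 0.1 = $232.60
Pre-tax total = $155.88 + $232.60 = $388.48
Taxable wages = $2,326.00 − $388.48 = $1,937.52
Municipal income tax: $1,937.52 × 0.0325 = $62.97
Federal withholding: $1,937.52 × 0.21 = $406.88
SDI: $2,326.00 × 0.01 = $23.26
Medicare tax: $2,326.00 × 0.02 = $46.52
PFL insurance: $2,326.00 × 0.002 = $4.65
Roth 401(k) contribution: $69.69
Total deductions = $155.88 + $232.60 + $62.97 + $406.88 + $23.26 + $46.52 + $4.65 + $69.69 = $1,002.45
Net pay = $2,326.00 − $1,002.45 = $1,323.55

$1,323.55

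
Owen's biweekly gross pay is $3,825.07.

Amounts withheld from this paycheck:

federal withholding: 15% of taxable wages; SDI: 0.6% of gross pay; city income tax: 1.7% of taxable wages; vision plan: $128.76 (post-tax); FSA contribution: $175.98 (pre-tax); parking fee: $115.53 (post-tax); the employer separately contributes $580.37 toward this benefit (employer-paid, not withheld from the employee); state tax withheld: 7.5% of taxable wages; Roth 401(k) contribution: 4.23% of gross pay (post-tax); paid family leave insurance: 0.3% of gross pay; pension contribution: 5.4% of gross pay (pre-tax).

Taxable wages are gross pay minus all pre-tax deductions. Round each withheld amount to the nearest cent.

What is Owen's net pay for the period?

Pension contribution: $3,825.07 × 0.054 = $206.55
FSA contribution: $175.98
Pre-tax total = $206.55 + $175.98 = $382.53
Taxable wages = $3,825.07 − $382.53 = $3,442.54
City income tax: $3,442.54 × 0.017 = $58.52
Federal withholding: $3,442.54 × 0.15 = $516.38
State tax withheld: $3,442.54 × 0.075 = $258.19
SDI: $3,825.07 × 0.006 = $22.95
Paid family leave insurance: $3,825.07 × 0.003 = $11.48
Vision plan: $128.76
Parking fee: $115.53
Roth 401(k) contribution: $3,825.07 × 0.0423 = $161.80
(Employer's $580.37 toward parking fee is not withheld from the employee.)
Total deductions = $206.55 + $175.98 + $58.52 + $516.38 + $258.19 + $22.95 + $11.48 + $128.76 + $115.53 + $161.80 = $1,656.14
Net pay = $3,825.07 − $1,656.14 = $2,168.93

$2,168.93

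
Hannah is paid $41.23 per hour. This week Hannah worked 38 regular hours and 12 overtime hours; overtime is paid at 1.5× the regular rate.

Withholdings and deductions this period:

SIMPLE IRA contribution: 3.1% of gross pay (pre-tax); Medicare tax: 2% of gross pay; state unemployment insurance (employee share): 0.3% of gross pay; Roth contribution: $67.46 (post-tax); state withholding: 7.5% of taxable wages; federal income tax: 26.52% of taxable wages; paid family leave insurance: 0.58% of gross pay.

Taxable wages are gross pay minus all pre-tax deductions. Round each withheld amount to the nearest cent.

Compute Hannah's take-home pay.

Regular pay: 38 × $41.23 = $1,566.74
Overtime pay: 12 × $41.23 × 1.5 = $742.14
Gross pay = $1,566.74 + $742.14 = $2,308.88
SIMPLE IRA contribution: $2,308.88 × 0.031 = $71.58
Taxable wages = $2,308.88 − $71.58 = $2,237.30
Federal income tax: $2,237.30 × 0.2652 = $593.33
State withholding: $2,237.30 × 0.075 = $167.80
Medicare tax: $2,308.88 × 0.02 = $46.18
Paid family leave insurance: $2,308.88 × 0.0058 = $13.39
State unemployment insurance (employee share): $2,308.88 × 0.003 = $6.93
Roth contribution: $67.46
Total deductions = $71.58 + $593.33 + $167.80 + $46.18 + $13.39 + $6.93 + $67.46 = $966.67
Net pay = $2,308.88 − $966.67 = $1,342.21

$1,342.21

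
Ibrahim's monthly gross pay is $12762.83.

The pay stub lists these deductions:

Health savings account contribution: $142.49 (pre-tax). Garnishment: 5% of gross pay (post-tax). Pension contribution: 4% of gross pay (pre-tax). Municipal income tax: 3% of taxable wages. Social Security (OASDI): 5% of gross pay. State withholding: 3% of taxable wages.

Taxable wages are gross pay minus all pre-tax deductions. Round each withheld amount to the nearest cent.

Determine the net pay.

Health savings account contribution: $142.49
Pension contribution: $12762.83 × 0.04 = $510.51
Pre-tax total = $142.49 + $510.51 = $653.00
Taxable wages = $12762.83 − $653.00 = $12109.83
Municipal income tax: $12109.83 × 0.03 = $363.29
State withholding: $12109.83 × 0.03 = $363.29
Social Security (OASDI): $12762.83 × 0.05 = $638.14
Garnishment: $12762.83 × 0.05 = $638.14
Total deductions = $142.49 + $510.51 + $363.29 + $363.29 + $638.14 + $638.14 = $2655.86
Net pay = $12762.83 − $2655.86 = $10106.97

$10106.97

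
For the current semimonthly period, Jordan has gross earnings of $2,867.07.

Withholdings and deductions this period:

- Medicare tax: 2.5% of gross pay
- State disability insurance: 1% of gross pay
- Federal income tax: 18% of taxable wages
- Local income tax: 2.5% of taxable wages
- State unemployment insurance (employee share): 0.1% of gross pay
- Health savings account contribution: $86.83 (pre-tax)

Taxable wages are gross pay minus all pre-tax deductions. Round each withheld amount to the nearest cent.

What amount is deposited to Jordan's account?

$2,107.07

Health savings account contribution: $86.83
Taxable wages = $2,867.07 − $86.83 = $2,780.24
Federal income tax: $2,780.24 × 0.18 = $500.44
Local income tax: $2,780.24 × 0.025 = $69.51
State unemployment insurance (employee share): $2,867.07 × 0.001 = $2.87
Medicare tax: $2,867.07 × 0.025 = $71.68
State disability insurance: $2,867.07 × 0.01 = $28.67
Total deductions = $86.83 + $500.44 + $69.51 + $2.87 + $71.68 + $28.67 = $760.00
Net pay = $2,867.07 − $760.00 = $2,107.07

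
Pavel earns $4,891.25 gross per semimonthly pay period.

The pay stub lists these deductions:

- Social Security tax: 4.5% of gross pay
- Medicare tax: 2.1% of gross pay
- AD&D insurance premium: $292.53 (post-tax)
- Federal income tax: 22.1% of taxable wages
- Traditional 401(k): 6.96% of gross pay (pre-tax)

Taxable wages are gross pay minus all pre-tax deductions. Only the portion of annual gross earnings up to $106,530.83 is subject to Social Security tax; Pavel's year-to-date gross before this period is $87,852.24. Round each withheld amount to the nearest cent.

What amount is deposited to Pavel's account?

Traditional 401(k): $4,891.25 × 0.0696 = $340.43
Taxable wages = $4,891.25 − $340.43 = $4,550.82
Federal income tax: $4,550.82 × 0.221 = $1,005.73
Social Security tax: cap not yet reached, full $4,891.25 is subject → $4,891.25 × 0.045 = $220.11
Medicare tax: $4,891.25 × 0.021 = $102.72
AD&D insurance premium: $292.53
Total deductions = $340.43 + $1,005.73 + $220.11 + $102.72 + $292.53 = $1,961.52
Net pay = $4,891.25 − $1,961.52 = $2,929.73

$2,929.73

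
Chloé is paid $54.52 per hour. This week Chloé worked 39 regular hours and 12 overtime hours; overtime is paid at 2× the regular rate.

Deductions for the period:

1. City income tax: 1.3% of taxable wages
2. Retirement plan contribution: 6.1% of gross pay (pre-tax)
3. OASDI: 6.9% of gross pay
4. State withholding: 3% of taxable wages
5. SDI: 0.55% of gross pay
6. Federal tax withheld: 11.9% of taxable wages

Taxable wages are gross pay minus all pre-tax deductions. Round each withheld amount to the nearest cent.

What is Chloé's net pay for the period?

$2,446.86

Regular pay: 39 × $54.52 = $2,126.28
Overtime pay: 12 × $54.52 × 2 = $1,308.48
Gross pay = $2,126.28 + $1,308.48 = $3,434.76
Retirement plan contribution: $3,434.76 × 0.061 = $209.52
Taxable wages = $3,434.76 − $209.52 = $3,225.24
City income tax: $3,225.24 × 0.013 = $41.93
State withholding: $3,225.24 × 0.03 = $96.76
Federal tax withheld: $3,225.24 × 0.119 = $383.80
OASDI: $3,434.76 × 0.069 = $237.00
SDI: $3,434.76 × 0.0055 = $18.89
Total deductions = $209.52 + $41.93 + $96.76 + $383.80 + $237.00 + $18.89 = $987.90
Net pay = $3,434.76 − $987.90 = $2,446.86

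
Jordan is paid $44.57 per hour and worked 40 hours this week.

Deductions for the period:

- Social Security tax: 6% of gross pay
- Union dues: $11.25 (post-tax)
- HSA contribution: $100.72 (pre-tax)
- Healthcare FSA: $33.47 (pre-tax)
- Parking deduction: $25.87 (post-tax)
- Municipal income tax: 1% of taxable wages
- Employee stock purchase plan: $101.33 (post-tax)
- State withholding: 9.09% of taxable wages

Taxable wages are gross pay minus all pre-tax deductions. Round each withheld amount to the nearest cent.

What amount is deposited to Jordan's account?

$1,236.84

Gross pay: 40 × $44.57 = $1,782.80
HSA contribution: $100.72
Healthcare FSA: $33.47
Pre-tax total = $100.72 + $33.47 = $134.19
Taxable wages = $1,782.80 − $134.19 = $1,648.61
State withholding: $1,648.61 × 0.0909 = $149.86
Municipal income tax: $1,648.61 × 0.01 = $16.49
Social Security tax: $1,782.80 × 0.06 = $106.97
Employee stock purchase plan: $101.33
Union dues: $11.25
Parking deduction: $25.87
Total deductions = $100.72 + $33.47 + $149.86 + $16.49 + $106.97 + $101.33 + $11.25 + $25.87 = $545.96
Net pay = $1,782.80 − $545.96 = $1,236.84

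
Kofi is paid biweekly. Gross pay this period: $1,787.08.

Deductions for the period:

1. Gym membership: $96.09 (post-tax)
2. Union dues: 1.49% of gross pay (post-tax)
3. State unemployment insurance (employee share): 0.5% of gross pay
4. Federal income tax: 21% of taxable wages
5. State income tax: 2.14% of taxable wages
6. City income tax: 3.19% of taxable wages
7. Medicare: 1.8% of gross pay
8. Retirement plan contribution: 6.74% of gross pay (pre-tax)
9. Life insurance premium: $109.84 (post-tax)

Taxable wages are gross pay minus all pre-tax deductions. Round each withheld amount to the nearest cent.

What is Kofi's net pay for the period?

$954.13

Retirement plan contribution: $1,787.08 × 0.0674 = $120.45
Taxable wages = $1,787.08 − $120.45 = $1,666.63
Federal income tax: $1,666.63 × 0.21 = $349.99
State income tax: $1,666.63 × 0.0214 = $35.67
City income tax: $1,666.63 × 0.0319 = $53.17
Medicare: $1,787.08 × 0.018 = $32.17
State unemployment insurance (employee share): $1,787.08 × 0.005 = $8.94
Gym membership: $96.09
Union dues: $1,787.08 × 0.0149 = $26.63
Life insurance premium: $109.84
Total deductions = $120.45 + $349.99 + $35.67 + $53.17 + $32.17 + $8.94 + $96.09 + $26.63 + $109.84 = $832.95
Net pay = $1,787.08 − $832.95 = $954.13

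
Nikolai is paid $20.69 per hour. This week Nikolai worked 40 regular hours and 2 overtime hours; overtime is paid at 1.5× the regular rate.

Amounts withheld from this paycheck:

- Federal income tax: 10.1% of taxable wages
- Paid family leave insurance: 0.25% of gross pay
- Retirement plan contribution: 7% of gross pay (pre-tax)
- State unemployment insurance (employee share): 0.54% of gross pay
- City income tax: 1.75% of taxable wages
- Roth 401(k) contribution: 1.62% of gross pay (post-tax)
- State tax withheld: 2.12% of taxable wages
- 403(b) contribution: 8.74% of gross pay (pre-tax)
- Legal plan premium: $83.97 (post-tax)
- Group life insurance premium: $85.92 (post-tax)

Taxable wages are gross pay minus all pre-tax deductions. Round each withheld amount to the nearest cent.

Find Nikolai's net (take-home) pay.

Regular pay: 40 × $20.69 = $827.60
Overtime pay: 2 × $20.69 × 1.5 = $62.07
Gross pay = $827.60 + $62.07 = $889.67
Retirement plan contribution: $889.67 × 0.07 = $62.28
403(b) contribution: $889.67 × 0.0874 = $77.76
Pre-tax total = $62.28 + $77.76 = $140.04
Taxable wages = $889.67 − $140.04 = $749.63
State tax withheld: $749.63 × 0.0212 = $15.89
Federal income tax: $749.63 × 0.101 = $75.71
City income tax: $749.63 × 0.0175 = $13.12
State unemployment insurance (employee share): $889.67 × 0.0054 = $4.80
Paid family leave insurance: $889.67 × 0.0025 = $2.22
Legal plan premium: $83.97
Roth 401(k) contribution: $889.67 × 0.0162 = $14.41
Group life insurance premium: $85.92
Total deductions = $62.28 + $77.76 + $15.89 + $75.71 + $13.12 + $4.80 + $2.22 + $83.97 + $14.41 + $85.92 = $436.08
Net pay = $889.67 − $436.08 = $453.59

$453.59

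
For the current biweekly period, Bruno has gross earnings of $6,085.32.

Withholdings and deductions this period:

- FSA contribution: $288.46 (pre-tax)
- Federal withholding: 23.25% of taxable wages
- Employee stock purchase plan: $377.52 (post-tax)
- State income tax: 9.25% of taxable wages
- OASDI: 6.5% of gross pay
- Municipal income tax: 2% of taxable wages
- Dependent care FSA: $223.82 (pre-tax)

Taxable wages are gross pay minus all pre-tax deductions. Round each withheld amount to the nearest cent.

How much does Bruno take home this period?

FSA contribution: $288.46
Dependent care FSA: $223.82
Pre-tax total = $288.46 + $223.82 = $512.28
Taxable wages = $6,085.32 − $512.28 = $5,573.04
Federal withholding: $5,573.04 × 0.2325 = $1,295.73
Municipal income tax: $5,573.04 × 0.02 = $111.46
State income tax: $5,573.04 × 0.0925 = $515.51
OASDI: $6,085.32 × 0.065 = $395.55
Employee stock purchase plan: $377.52
Total deductions = $288.46 + $223.82 + $1,295.73 + $111.46 + $515.51 + $395.55 + $377.52 = $3,208.05
Net pay = $6,085.32 − $3,208.05 = $2,877.27

$2,877.27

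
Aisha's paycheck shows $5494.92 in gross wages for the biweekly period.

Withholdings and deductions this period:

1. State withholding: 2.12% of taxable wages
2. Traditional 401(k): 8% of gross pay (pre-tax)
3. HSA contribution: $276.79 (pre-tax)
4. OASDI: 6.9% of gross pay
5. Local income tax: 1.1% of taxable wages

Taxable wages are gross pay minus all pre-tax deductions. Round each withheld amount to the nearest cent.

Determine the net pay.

$4245.52

Traditional 401(k): $5494.92 × 0.08 = $439.59
HSA contribution: $276.79
Pre-tax total = $439.59 + $276.79 = $716.38
Taxable wages = $5494.92 − $716.38 = $4778.54
Local income tax: $4778.54 × 0.011 = $52.56
State withholding: $4778.54 × 0.0212 = $101.31
OASDI: $5494.92 × 0.069 = $379.15
Total deductions = $439.59 + $276.79 + $52.56 + $101.31 + $379.15 = $1249.40
Net pay = $5494.92 − $1249.40 = $4245.52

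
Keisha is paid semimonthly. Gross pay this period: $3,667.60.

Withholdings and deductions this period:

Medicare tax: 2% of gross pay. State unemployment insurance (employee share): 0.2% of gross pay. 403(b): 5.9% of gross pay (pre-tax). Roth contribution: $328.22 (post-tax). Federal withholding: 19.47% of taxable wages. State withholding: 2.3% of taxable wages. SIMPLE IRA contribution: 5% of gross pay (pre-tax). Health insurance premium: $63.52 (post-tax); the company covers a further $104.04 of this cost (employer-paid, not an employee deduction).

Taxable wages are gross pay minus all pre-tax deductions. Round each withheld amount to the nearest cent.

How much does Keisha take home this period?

SIMPLE IRA contribution: $3,667.60 × 0.05 = $183.38
403(b): $3,667.60 × 0.059 = $216.39
Pre-tax total = $183.38 + $216.39 = $399.77
Taxable wages = $3,667.60 − $399.77 = $3,267.83
Federal withholding: $3,267.83 × 0.1947 = $636.25
State withholding: $3,267.83 × 0.023 = $75.16
State unemployment insurance (employee share): $3,667.60 × 0.002 = $7.34
Medicare tax: $3,667.60 × 0.02 = $73.35
Health insurance premium: $63.52
Roth contribution: $328.22
(Employer's $104.04 toward health insurance premium is not withheld from the employee.)
Total deductions = $183.38 + $216.39 + $636.25 + $75.16 + $7.34 + $73.35 + $63.52 + $328.22 = $1,583.61
Net pay = $3,667.60 − $1,583.61 = $2,083.99

$2,083.99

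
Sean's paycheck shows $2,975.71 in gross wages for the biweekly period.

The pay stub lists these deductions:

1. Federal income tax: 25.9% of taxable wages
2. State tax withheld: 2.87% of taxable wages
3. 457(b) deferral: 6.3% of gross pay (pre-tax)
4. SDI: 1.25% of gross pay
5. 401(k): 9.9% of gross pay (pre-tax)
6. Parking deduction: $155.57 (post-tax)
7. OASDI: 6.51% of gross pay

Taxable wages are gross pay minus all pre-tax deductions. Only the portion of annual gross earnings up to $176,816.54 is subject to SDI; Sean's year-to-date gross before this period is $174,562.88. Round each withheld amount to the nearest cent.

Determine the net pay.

401(k): $2,975.71 × 0.099 = $294.60
457(b) deferral: $2,975.71 × 0.063 = $187.47
Pre-tax total = $294.60 + $187.47 = $482.07
Taxable wages = $2,975.71 − $482.07 = $2,493.64
Federal income tax: $2,493.64 × 0.259 = $645.85
State tax withheld: $2,493.64 × 0.0287 = $71.57
OASDI: $2,975.71 × 0.0651 = $193.72
SDI: only $176,816.54 − $174,562.88 = $2,253.66 of this check is subject → $2,253.66 × 0.0125 = $28.17
Parking deduction: $155.57
Total deductions = $294.60 + $187.47 + $645.85 + $71.57 + $193.72 + $28.17 + $155.57 = $1,576.95
Net pay = $2,975.71 − $1,576.95 = $1,398.76

$1,398.76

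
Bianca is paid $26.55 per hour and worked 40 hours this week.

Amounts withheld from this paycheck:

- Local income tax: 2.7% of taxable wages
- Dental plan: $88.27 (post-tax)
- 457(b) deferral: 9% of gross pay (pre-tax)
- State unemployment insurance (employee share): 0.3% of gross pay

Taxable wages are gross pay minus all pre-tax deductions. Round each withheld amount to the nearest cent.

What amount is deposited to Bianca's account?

$848.87

Gross pay: 40 × $26.55 = $1062.00
457(b) deferral: $1062.00 × 0.09 = $95.58
Taxable wages = $1062.00 − $95.58 = $966.42
Local income tax: $966.42 × 0.027 = $26.09
State unemployment insurance (employee share): $1062.00 × 0.003 = $3.19
Dental plan: $88.27
Total deductions = $95.58 + $26.09 + $3.19 + $88.27 = $213.13
Net pay = $1062.00 − $213.13 = $848.87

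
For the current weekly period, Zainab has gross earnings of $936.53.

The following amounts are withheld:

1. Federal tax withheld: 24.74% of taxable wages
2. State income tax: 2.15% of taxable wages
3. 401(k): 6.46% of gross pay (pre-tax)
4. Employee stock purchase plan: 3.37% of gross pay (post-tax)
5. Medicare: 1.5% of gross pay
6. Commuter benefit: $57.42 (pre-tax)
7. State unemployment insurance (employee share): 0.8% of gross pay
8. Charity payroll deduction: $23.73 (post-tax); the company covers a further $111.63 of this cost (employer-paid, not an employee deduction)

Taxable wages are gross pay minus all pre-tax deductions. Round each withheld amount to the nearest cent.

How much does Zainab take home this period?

$521.66

Commuter benefit: $57.42
401(k): $936.53 × 0.0646 = $60.50
Pre-tax total = $57.42 + $60.50 = $117.92
Taxable wages = $936.53 − $117.92 = $818.61
Federal tax withheld: $818.61 × 0.2474 = $202.52
State income tax: $818.61 × 0.0215 = $17.60
Medicare: $936.53 × 0.015 = $14.05
State unemployment insurance (employee share): $936.53 × 0.008 = $7.49
Employee stock purchase plan: $936.53 × 0.0337 = $31.56
Charity payroll deduction: $23.73
(Employer's $111.63 toward charity payroll deduction is not withheld from the employee.)
Total deductions = $57.42 + $60.50 + $202.52 + $17.60 + $14.05 + $7.49 + $31.56 + $23.73 = $414.87
Net pay = $936.53 − $414.87 = $521.66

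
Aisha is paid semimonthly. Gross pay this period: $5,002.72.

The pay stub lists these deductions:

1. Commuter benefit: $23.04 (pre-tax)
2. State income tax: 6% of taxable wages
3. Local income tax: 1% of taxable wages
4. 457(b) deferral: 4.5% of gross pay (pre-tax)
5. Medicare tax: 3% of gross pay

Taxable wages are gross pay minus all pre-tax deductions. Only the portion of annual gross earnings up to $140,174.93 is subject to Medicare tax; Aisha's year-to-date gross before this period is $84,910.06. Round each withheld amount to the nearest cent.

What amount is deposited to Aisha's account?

$4,271.66

457(b) deferral: $5,002.72 × 0.045 = $225.12
Commuter benefit: $23.04
Pre-tax total = $225.12 + $23.04 = $248.16
Taxable wages = $5,002.72 − $248.16 = $4,754.56
State income tax: $4,754.56 × 0.06 = $285.27
Local income tax: $4,754.56 × 0.01 = $47.55
Medicare tax: cap not yet reached, full $5,002.72 is subject → $5,002.72 × 0.03 = $150.08
Total deductions = $225.12 + $23.04 + $285.27 + $47.55 + $150.08 = $731.06
Net pay = $5,002.72 − $731.06 = $4,271.66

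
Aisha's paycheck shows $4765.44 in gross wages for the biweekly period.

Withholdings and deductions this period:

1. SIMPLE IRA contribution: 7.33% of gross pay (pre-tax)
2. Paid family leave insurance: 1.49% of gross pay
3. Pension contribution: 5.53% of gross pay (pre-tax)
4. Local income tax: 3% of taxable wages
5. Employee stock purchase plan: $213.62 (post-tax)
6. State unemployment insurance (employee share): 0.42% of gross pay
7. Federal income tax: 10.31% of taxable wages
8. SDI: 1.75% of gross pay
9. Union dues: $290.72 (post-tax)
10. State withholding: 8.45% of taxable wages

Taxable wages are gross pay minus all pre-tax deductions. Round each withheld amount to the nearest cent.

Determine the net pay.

SIMPLE IRA contribution: $4765.44 × 0.0733 = $349.31
Pension contribution: $4765.44 × 0.0553 = $263.53
Pre-tax total = $349.31 + $263.53 = $612.84
Taxable wages = $4765.44 − $612.84 = $4152.60
Local income tax: $4152.60 × 0.03 = $124.58
Federal income tax: $4152.60 × 0.1031 = $428.13
State withholding: $4152.60 × 0.0845 = $350.89
State unemployment insurance (employee share): $4765.44 × 0.0042 = $20.01
Paid family leave insurance: $4765.44 × 0.0149 = $71.01
SDI: $4765.44 × 0.0175 = $83.40
Employee stock purchase plan: $213.62
Union dues: $290.72
Total deductions = $349.31 + $263.53 + $124.58 + $428.13 + $350.89 + $20.01 + $71.01 + $83.40 + $213.62 + $290.72 = $2195.20
Net pay = $4765.44 − $2195.20 = $2570.24

$2570.24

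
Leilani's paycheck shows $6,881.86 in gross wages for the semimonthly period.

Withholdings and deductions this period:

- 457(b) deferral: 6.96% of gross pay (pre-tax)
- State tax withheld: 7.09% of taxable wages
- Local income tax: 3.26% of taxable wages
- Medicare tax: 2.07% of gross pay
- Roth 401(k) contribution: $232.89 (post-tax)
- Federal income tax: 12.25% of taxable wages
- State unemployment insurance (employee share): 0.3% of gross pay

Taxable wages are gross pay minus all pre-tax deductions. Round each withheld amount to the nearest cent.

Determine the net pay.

457(b) deferral: $6,881.86 × 0.0696 = $478.98
Taxable wages = $6,881.86 − $478.98 = $6,402.88
Federal income tax: $6,402.88 × 0.1225 = $784.35
Local income tax: $6,402.88 × 0.0326 = $208.73
State tax withheld: $6,402.88 × 0.0709 = $453.96
Medicare tax: $6,881.86 × 0.0207 = $142.45
State unemployment insurance (employee share): $6,881.86 × 0.003 = $20.65
Roth 401(k) contribution: $232.89
Total deductions = $478.98 + $784.35 + $208.73 + $453.96 + $142.45 + $20.65 + $232.89 = $2,322.01
Net pay = $6,881.86 − $2,322.01 = $4,559.85

$4,559.85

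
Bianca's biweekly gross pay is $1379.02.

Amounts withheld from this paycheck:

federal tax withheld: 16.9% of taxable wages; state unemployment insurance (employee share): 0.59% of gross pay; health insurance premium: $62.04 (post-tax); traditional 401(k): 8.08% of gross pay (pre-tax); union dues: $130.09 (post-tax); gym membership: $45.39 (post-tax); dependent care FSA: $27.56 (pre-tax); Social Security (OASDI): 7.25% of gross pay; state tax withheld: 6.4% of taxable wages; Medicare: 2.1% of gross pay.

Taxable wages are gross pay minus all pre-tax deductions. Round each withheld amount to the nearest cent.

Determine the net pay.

$576.51

Traditional 401(k): $1379.02 × 0.0808 = $111.42
Dependent care FSA: $27.56
Pre-tax total = $111.42 + $27.56 = $138.98
Taxable wages = $1379.02 − $138.98 = $1240.04
State tax withheld: $1240.04 × 0.064 = $79.36
Federal tax withheld: $1240.04 × 0.169 = $209.57
Medicare: $1379.02 × 0.021 = $28.96
State unemployment insurance (employee share): $1379.02 × 0.0059 = $8.14
Social Security (OASDI): $1379.02 × 0.0725 = $99.98
Union dues: $130.09
Gym membership: $45.39
Health insurance premium: $62.04
Total deductions = $111.42 + $27.56 + $79.36 + $209.57 + $28.96 + $8.14 + $99.98 + $130.09 + $45.39 + $62.04 = $802.51
Net pay = $1379.02 − $802.51 = $576.51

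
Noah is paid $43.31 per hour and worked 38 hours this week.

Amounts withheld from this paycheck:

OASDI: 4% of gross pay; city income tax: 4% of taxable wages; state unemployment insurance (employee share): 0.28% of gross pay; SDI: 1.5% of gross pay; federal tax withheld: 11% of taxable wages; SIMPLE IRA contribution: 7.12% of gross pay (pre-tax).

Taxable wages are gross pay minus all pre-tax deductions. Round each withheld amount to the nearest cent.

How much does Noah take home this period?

$1,204.18

Gross pay: 38 × $43.31 = $1,645.78
SIMPLE IRA contribution: $1,645.78 × 0.0712 = $117.18
Taxable wages = $1,645.78 − $117.18 = $1,528.60
Federal tax withheld: $1,528.60 × 0.11 = $168.15
City income tax: $1,528.60 × 0.04 = $61.14
OASDI: $1,645.78 × 0.04 = $65.83
State unemployment insurance (employee share): $1,645.78 × 0.0028 = $4.61
SDI: $1,645.78 × 0.015 = $24.69
Total deductions = $117.18 + $168.15 + $61.14 + $65.83 + $4.61 + $24.69 = $441.60
Net pay = $1,645.78 − $441.60 = $1,204.18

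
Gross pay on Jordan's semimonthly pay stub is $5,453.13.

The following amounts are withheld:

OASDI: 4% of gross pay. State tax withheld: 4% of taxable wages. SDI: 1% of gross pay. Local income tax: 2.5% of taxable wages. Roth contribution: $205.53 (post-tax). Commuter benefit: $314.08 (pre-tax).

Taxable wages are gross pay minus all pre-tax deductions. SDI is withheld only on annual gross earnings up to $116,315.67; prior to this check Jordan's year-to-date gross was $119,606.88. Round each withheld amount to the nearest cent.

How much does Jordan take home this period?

Commuter benefit: $314.08
Taxable wages = $5,453.13 − $314.08 = $5,139.05
State tax withheld: $5,139.05 × 0.04 = $205.56
Local income tax: $5,139.05 × 0.025 = $128.48
SDI: annual cap $116,315.67 already reached (YTD $119,606.88), so $0.00
OASDI: $5,453.13 × 0.04 = $218.13
Roth contribution: $205.53
Total deductions = $314.08 + $205.56 + $128.48 + $0.00 + $218.13 + $205.53 = $1,071.78
Net pay = $5,453.13 − $1,071.78 = $4,381.35

$4,381.35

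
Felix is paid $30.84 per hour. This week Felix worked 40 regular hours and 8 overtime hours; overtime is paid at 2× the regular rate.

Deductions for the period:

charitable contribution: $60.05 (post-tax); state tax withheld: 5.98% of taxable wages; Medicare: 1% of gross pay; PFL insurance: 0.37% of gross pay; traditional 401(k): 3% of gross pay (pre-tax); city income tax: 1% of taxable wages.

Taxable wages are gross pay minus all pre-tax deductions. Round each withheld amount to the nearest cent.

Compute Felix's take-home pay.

$1,474.59

Regular pay: 40 × $30.84 = $1,233.60
Overtime pay: 8 × $30.84 × 2 = $493.44
Gross pay = $1,233.60 + $493.44 = $1,727.04
Traditional 401(k): $1,727.04 × 0.03 = $51.81
Taxable wages = $1,727.04 − $51.81 = $1,675.23
City income tax: $1,675.23 × 0.01 = $16.75
State tax withheld: $1,675.23 × 0.0598 = $100.18
PFL insurance: $1,727.04 × 0.0037 = $6.39
Medicare: $1,727.04 × 0.01 = $17.27
Charitable contribution: $60.05
Total deductions = $51.81 + $16.75 + $100.18 + $6.39 + $17.27 + $60.05 = $252.45
Net pay = $1,727.04 − $252.45 = $1,474.59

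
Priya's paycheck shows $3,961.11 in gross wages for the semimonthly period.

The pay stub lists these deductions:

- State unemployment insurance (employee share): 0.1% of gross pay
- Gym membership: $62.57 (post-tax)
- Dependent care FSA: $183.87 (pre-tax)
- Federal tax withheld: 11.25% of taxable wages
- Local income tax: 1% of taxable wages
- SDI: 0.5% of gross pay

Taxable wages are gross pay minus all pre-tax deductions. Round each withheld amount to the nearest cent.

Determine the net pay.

Dependent care FSA: $183.87
Taxable wages = $3,961.11 − $183.87 = $3,777.24
Federal tax withheld: $3,777.24 × 0.1125 = $424.94
Local income tax: $3,777.24 × 0.01 = $37.77
SDI: $3,961.11 × 0.005 = $19.81
State unemployment insurance (employee share): $3,961.11 × 0.001 = $3.96
Gym membership: $62.57
Total deductions = $183.87 + $424.94 + $37.77 + $19.81 + $3.96 + $62.57 = $732.92
Net pay = $3,961.11 − $732.92 = $3,228.19

$3,228.19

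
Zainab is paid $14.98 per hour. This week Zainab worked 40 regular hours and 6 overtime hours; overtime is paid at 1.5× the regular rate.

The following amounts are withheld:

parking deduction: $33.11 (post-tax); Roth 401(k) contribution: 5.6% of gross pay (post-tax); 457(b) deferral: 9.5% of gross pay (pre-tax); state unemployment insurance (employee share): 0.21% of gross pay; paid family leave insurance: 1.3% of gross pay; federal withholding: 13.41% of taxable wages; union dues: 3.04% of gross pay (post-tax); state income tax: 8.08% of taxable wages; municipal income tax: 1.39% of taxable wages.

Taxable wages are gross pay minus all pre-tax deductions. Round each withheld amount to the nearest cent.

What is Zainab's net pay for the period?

Regular pay: 40 × $14.98 = $599.20
Overtime pay: 6 × $14.98 × 1.5 = $134.82
Gross pay = $599.20 + $134.82 = $734.02
457(b) deferral: $734.02 × 0.095 = $69.73
Taxable wages = $734.02 − $69.73 = $664.29
State income tax: $664.29 × 0.0808 = $53.67
Municipal income tax: $664.29 × 0.0139 = $9.23
Federal withholding: $664.29 × 0.1341 = $89.08
Paid family leave insurance: $734.02 × 0.013 = $9.54
State unemployment insurance (employee share): $734.02 × 0.0021 = $1.54
Union dues: $734.02 × 0.0304 = $22.31
Parking deduction: $33.11
Roth 401(k) contribution: $734.02 × 0.056 = $41.11
Total deductions = $69.73 + $53.67 + $9.23 + $89.08 + $9.54 + $1.54 + $22.31 + $33.11 + $41.11 = $329.32
Net pay = $734.02 − $329.32 = $404.70

$404.70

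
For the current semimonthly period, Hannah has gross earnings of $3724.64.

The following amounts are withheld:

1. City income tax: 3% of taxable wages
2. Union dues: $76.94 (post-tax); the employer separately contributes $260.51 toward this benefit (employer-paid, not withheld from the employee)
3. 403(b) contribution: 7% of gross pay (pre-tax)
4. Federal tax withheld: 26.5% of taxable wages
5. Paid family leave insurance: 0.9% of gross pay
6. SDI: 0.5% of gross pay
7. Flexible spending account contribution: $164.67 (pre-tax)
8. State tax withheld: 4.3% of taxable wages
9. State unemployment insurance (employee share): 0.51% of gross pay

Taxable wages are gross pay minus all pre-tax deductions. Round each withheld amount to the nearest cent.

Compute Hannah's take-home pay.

403(b) contribution: $3724.64 × 0.07 = $260.72
Flexible spending account contribution: $164.67
Pre-tax total = $260.72 + $164.67 = $425.39
Taxable wages = $3724.64 − $425.39 = $3299.25
Federal tax withheld: $3299.25 × 0.265 = $874.30
City income tax: $3299.25 × 0.03 = $98.98
State tax withheld: $3299.25 × 0.043 = $141.87
State unemployment insurance (employee share): $3724.64 × 0.0051 = $19.00
Paid family leave insurance: $3724.64 × 0.009 = $33.52
SDI: $3724.64 × 0.005 = $18.62
Union dues: $76.94
(Employer's $260.51 toward union dues is not withheld from the employee.)
Total deductions = $260.72 + $164.67 + $874.30 + $98.98 + $141.87 + $19.00 + $33.52 + $18.62 + $76.94 = $1688.62
Net pay = $3724.64 − $1688.62 = $2036.02

$2036.02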